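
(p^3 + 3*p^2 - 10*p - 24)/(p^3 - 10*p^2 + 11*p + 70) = (p^2 + p - 12)/(p^2 - 12*p + 35)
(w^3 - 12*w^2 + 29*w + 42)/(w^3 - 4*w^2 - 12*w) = (w^2 - 6*w - 7)/(w*(w + 2))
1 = 1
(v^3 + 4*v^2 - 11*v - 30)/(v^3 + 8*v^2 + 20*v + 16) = (v^2 + 2*v - 15)/(v^2 + 6*v + 8)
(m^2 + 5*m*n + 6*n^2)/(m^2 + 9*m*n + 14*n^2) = (m + 3*n)/(m + 7*n)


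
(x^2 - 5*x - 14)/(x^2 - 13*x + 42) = (x + 2)/(x - 6)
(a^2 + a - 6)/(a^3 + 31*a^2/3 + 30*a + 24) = 3*(a - 2)/(3*a^2 + 22*a + 24)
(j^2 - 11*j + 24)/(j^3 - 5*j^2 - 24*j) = (j - 3)/(j*(j + 3))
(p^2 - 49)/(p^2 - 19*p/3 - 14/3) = 3*(p + 7)/(3*p + 2)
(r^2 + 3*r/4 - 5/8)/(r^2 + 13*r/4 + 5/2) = (r - 1/2)/(r + 2)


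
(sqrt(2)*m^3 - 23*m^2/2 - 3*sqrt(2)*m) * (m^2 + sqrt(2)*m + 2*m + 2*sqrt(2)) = sqrt(2)*m^5 - 19*m^4/2 + 2*sqrt(2)*m^4 - 29*sqrt(2)*m^3/2 - 19*m^3 - 29*sqrt(2)*m^2 - 6*m^2 - 12*m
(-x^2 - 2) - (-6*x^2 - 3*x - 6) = 5*x^2 + 3*x + 4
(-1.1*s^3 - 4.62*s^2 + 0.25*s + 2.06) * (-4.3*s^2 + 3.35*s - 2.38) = 4.73*s^5 + 16.181*s^4 - 13.934*s^3 + 2.9751*s^2 + 6.306*s - 4.9028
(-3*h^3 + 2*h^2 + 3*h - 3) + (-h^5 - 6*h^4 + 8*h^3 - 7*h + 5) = -h^5 - 6*h^4 + 5*h^3 + 2*h^2 - 4*h + 2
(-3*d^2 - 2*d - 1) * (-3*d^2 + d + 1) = 9*d^4 + 3*d^3 - 2*d^2 - 3*d - 1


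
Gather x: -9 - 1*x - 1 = -x - 10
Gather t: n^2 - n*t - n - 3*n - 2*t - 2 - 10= n^2 - 4*n + t*(-n - 2) - 12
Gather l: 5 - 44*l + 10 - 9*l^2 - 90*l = -9*l^2 - 134*l + 15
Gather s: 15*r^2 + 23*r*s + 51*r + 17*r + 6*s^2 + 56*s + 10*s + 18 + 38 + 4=15*r^2 + 68*r + 6*s^2 + s*(23*r + 66) + 60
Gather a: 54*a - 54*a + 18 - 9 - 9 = 0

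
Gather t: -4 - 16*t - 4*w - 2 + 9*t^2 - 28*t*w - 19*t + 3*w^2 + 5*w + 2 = 9*t^2 + t*(-28*w - 35) + 3*w^2 + w - 4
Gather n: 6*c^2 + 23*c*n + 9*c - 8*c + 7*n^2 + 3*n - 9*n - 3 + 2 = 6*c^2 + c + 7*n^2 + n*(23*c - 6) - 1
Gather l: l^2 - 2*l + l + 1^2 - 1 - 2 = l^2 - l - 2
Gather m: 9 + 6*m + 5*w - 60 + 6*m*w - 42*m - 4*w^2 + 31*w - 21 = m*(6*w - 36) - 4*w^2 + 36*w - 72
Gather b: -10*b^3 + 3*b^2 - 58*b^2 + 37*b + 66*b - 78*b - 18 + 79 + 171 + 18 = -10*b^3 - 55*b^2 + 25*b + 250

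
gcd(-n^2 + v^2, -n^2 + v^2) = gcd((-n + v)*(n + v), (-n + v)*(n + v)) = -n^2 + v^2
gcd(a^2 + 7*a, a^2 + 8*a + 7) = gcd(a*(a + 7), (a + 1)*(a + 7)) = a + 7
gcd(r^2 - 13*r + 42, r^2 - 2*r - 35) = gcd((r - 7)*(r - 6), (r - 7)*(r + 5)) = r - 7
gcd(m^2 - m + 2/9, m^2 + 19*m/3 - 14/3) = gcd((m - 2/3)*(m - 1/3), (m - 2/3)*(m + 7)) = m - 2/3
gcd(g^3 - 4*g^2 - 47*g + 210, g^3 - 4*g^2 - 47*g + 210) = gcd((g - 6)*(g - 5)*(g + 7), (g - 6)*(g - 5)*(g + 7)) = g^3 - 4*g^2 - 47*g + 210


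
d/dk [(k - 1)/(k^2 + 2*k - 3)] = -1/(k^2 + 6*k + 9)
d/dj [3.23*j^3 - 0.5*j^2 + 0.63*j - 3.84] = 9.69*j^2 - 1.0*j + 0.63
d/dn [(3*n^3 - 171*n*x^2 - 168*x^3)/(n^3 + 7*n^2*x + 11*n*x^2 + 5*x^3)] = 3*x*(7*n^2 + 122*n*x + 331*x^2)/(n^4 + 12*n^3*x + 46*n^2*x^2 + 60*n*x^3 + 25*x^4)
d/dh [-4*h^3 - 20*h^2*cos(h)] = 4*h*(5*h*sin(h) - 3*h - 10*cos(h))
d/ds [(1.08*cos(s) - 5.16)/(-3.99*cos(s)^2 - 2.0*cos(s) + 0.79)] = (-4.3092*cos(s)^2 + 41.1768*cos(s) + 9.4668)*sin(s)/(15.9201*cos(s)^4 + 15.96*cos(s)^3 - 2.3042*cos(s)^2 - 3.16*cos(s) + 0.6241)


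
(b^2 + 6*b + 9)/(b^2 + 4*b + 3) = (b + 3)/(b + 1)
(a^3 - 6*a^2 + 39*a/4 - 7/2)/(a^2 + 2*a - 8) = (a^2 - 4*a + 7/4)/(a + 4)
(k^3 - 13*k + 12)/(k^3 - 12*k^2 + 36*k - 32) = (k^3 - 13*k + 12)/(k^3 - 12*k^2 + 36*k - 32)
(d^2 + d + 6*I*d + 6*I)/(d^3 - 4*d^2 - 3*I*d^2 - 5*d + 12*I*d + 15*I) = (d + 6*I)/(d^2 - d*(5 + 3*I) + 15*I)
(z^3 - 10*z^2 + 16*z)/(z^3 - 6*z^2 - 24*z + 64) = z/(z + 4)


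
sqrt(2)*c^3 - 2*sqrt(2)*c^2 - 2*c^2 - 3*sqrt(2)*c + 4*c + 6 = (c - 3)*(c - sqrt(2))*(sqrt(2)*c + sqrt(2))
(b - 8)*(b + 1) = b^2 - 7*b - 8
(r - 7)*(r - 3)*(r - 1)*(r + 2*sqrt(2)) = r^4 - 11*r^3 + 2*sqrt(2)*r^3 - 22*sqrt(2)*r^2 + 31*r^2 - 21*r + 62*sqrt(2)*r - 42*sqrt(2)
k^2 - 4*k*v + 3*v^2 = (k - 3*v)*(k - v)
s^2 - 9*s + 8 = (s - 8)*(s - 1)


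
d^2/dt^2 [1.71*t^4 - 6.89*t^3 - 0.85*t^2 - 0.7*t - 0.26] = 20.52*t^2 - 41.34*t - 1.7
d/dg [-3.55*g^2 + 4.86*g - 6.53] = 4.86 - 7.1*g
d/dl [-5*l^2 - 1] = -10*l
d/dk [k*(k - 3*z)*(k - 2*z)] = 3*k^2 - 10*k*z + 6*z^2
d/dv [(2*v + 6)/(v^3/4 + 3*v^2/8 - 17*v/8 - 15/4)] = 16*(-4*v^3 - 21*v^2 - 18*v + 21)/(4*v^6 + 12*v^5 - 59*v^4 - 222*v^3 + 109*v^2 + 1020*v + 900)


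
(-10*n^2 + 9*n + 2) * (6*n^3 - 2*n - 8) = -60*n^5 + 54*n^4 + 32*n^3 + 62*n^2 - 76*n - 16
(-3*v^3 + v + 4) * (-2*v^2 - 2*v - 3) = 6*v^5 + 6*v^4 + 7*v^3 - 10*v^2 - 11*v - 12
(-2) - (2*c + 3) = -2*c - 5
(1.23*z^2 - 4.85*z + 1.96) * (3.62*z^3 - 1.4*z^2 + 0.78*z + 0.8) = 4.4526*z^5 - 19.279*z^4 + 14.8446*z^3 - 5.543*z^2 - 2.3512*z + 1.568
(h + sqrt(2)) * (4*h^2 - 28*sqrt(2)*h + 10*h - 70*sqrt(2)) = 4*h^3 - 24*sqrt(2)*h^2 + 10*h^2 - 60*sqrt(2)*h - 56*h - 140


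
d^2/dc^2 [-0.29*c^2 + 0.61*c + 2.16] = -0.580000000000000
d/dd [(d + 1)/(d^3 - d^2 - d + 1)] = -2/(d^3 - 3*d^2 + 3*d - 1)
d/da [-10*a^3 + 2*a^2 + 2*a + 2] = -30*a^2 + 4*a + 2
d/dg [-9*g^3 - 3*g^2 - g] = -27*g^2 - 6*g - 1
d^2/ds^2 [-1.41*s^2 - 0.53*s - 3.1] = -2.82000000000000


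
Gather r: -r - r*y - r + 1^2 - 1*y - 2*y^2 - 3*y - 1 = r*(-y - 2) - 2*y^2 - 4*y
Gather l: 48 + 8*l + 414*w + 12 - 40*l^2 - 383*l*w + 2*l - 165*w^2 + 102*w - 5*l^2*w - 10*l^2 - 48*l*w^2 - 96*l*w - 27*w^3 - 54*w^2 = l^2*(-5*w - 50) + l*(-48*w^2 - 479*w + 10) - 27*w^3 - 219*w^2 + 516*w + 60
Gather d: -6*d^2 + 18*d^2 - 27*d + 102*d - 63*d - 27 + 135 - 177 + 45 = 12*d^2 + 12*d - 24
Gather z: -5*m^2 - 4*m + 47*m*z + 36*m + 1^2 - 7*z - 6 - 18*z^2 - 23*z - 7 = -5*m^2 + 32*m - 18*z^2 + z*(47*m - 30) - 12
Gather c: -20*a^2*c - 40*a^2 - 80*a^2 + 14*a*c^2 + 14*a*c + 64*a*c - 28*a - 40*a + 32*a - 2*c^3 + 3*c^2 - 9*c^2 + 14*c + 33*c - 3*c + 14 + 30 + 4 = -120*a^2 - 36*a - 2*c^3 + c^2*(14*a - 6) + c*(-20*a^2 + 78*a + 44) + 48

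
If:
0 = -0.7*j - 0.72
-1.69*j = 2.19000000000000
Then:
No Solution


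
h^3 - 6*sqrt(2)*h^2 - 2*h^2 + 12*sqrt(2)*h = h*(h - 2)*(h - 6*sqrt(2))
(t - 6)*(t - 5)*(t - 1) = t^3 - 12*t^2 + 41*t - 30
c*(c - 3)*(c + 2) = c^3 - c^2 - 6*c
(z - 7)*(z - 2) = z^2 - 9*z + 14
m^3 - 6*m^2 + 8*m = m*(m - 4)*(m - 2)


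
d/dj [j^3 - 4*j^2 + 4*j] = 3*j^2 - 8*j + 4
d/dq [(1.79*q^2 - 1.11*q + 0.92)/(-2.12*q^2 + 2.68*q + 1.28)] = (2.444*q^2 + 8.4832*q - 3.8864)/(4.4944*q^4 - 11.3632*q^3 + 1.7552*q^2 + 6.8608*q + 1.6384)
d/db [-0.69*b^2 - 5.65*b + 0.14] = -1.38*b - 5.65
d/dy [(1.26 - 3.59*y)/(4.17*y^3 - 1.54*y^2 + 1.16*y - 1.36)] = (29.9406*y^3 - 21.2912*y^2 + 3.8808*y + 3.4208)/(17.3889*y^6 - 12.8436*y^5 + 12.046*y^4 - 14.9152*y^3 + 5.5344*y^2 - 3.1552*y + 1.8496)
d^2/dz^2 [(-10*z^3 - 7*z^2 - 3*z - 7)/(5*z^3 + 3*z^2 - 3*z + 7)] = 2*(-25*z^6 - 675*z^5 + 600*z^4 + 860*z^3 + 1827*z^2 - 357*z - 322)/(125*z^9 + 225*z^8 - 90*z^7 + 282*z^6 + 684*z^5 - 360*z^4 + 330*z^3 + 630*z^2 - 441*z + 343)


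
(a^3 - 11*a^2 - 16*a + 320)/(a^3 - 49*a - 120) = (a - 8)/(a + 3)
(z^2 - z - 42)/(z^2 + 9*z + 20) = (z^2 - z - 42)/(z^2 + 9*z + 20)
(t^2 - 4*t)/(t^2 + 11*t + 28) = t*(t - 4)/(t^2 + 11*t + 28)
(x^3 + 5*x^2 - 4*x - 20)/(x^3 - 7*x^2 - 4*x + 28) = (x + 5)/(x - 7)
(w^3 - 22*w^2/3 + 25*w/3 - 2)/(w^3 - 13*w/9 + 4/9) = 3*(w - 6)/(3*w + 4)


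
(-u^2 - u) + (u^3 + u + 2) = u^3 - u^2 + 2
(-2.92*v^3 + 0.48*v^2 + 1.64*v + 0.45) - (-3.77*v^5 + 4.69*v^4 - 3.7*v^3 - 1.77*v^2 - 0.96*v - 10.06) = 3.77*v^5 - 4.69*v^4 + 0.78*v^3 + 2.25*v^2 + 2.6*v + 10.51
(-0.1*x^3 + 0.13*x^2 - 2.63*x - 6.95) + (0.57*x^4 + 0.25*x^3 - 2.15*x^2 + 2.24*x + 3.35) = 0.57*x^4 + 0.15*x^3 - 2.02*x^2 - 0.39*x - 3.6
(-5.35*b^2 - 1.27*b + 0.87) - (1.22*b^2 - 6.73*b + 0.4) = -6.57*b^2 + 5.46*b + 0.47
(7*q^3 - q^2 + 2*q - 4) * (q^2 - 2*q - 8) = 7*q^5 - 15*q^4 - 52*q^3 - 8*q + 32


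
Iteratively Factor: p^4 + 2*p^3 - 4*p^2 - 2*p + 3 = (p - 1)*(p^3 + 3*p^2 - p - 3) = (p - 1)^2*(p^2 + 4*p + 3) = (p - 1)^2*(p + 3)*(p + 1)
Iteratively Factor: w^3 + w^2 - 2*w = (w - 1)*(w^2 + 2*w) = w*(w - 1)*(w + 2)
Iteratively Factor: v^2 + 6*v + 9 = (v + 3)*(v + 3)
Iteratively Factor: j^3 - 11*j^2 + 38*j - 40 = (j - 5)*(j^2 - 6*j + 8) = (j - 5)*(j - 2)*(j - 4)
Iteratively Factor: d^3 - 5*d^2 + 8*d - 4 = (d - 2)*(d^2 - 3*d + 2) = (d - 2)^2*(d - 1)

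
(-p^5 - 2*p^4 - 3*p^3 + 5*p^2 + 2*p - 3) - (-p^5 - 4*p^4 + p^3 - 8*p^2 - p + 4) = 2*p^4 - 4*p^3 + 13*p^2 + 3*p - 7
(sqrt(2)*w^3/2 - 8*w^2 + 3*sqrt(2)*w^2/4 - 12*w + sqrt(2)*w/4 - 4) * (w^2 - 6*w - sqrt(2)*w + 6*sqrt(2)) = sqrt(2)*w^5/2 - 9*w^4 - 9*sqrt(2)*w^4/4 + 15*sqrt(2)*w^3/4 + 81*w^3/2 - 75*sqrt(2)*w^2/2 + 153*w^2/2 - 68*sqrt(2)*w + 27*w - 24*sqrt(2)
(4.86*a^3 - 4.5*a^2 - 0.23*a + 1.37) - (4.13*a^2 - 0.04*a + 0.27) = 4.86*a^3 - 8.63*a^2 - 0.19*a + 1.1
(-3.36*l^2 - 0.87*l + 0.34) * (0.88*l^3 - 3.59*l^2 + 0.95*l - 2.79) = -2.9568*l^5 + 11.2968*l^4 + 0.2305*l^3 + 7.3273*l^2 + 2.7503*l - 0.9486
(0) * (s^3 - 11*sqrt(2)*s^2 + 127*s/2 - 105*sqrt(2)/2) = 0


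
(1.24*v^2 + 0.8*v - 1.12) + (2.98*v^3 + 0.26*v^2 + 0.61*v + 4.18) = 2.98*v^3 + 1.5*v^2 + 1.41*v + 3.06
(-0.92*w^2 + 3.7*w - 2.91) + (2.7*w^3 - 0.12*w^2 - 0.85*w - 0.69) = 2.7*w^3 - 1.04*w^2 + 2.85*w - 3.6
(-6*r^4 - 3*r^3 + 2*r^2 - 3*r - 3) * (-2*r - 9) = 12*r^5 + 60*r^4 + 23*r^3 - 12*r^2 + 33*r + 27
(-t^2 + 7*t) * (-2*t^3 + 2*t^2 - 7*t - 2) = 2*t^5 - 16*t^4 + 21*t^3 - 47*t^2 - 14*t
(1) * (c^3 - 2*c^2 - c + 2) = c^3 - 2*c^2 - c + 2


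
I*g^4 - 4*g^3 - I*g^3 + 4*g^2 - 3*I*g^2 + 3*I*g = g*(g + I)*(g + 3*I)*(I*g - I)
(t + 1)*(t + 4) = t^2 + 5*t + 4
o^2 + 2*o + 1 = (o + 1)^2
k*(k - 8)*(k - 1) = k^3 - 9*k^2 + 8*k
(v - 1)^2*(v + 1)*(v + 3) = v^4 + 2*v^3 - 4*v^2 - 2*v + 3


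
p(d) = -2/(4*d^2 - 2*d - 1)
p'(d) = -2*(2 - 8*d)/(4*d^2 - 2*d - 1)^2 = 4*(4*d - 1)/(-4*d^2 + 2*d + 1)^2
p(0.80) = 50.00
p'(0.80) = 5500.00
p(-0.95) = -0.44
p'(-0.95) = -0.94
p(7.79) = -0.01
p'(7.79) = 0.00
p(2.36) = -0.12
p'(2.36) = 0.12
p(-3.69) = -0.03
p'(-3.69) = -0.02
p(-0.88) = -0.52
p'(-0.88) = -1.21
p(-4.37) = -0.02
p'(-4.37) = -0.01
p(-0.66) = -0.97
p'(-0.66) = -3.42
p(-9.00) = -0.00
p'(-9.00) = 0.00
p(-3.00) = -0.05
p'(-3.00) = -0.03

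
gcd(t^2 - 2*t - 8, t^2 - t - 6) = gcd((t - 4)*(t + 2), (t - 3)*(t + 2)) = t + 2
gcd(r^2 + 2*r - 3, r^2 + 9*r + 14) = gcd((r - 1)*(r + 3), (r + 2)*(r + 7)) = 1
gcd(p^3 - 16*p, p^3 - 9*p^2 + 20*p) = p^2 - 4*p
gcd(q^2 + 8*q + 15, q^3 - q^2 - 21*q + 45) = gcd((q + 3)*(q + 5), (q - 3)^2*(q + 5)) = q + 5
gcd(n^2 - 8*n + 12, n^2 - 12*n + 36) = n - 6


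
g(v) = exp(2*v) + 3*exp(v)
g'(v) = 2*exp(2*v) + 3*exp(v)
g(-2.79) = 0.19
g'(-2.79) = 0.19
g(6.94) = 1069712.63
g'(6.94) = 2136326.94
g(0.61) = 8.91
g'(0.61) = 12.30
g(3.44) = 1066.19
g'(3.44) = 2038.81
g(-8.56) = 0.00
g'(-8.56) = 0.00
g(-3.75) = 0.07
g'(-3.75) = 0.07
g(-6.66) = 0.00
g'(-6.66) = 0.00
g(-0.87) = 1.43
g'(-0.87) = 1.61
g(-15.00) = 0.00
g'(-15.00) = 0.00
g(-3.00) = 0.15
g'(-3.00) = 0.15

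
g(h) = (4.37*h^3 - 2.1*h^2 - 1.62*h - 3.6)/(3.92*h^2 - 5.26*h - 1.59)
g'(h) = (5.26 - 7.84*h)*(4.37*h^3 - 2.1*h^2 - 1.62*h - 3.6)/(3.92*h^2 - 5.26*h - 1.59)^2 + (13.11*h^2 - 4.2*h - 1.62)/(3.92*h^2 - 5.26*h - 1.59)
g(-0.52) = -1.79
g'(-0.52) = -5.70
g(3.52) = 5.45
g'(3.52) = 0.85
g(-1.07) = -1.13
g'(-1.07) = 0.29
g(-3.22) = -2.97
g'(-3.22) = 1.02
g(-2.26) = -2.02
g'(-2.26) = 0.94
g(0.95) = 1.08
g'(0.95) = -1.27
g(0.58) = 1.32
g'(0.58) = -0.39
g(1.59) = -140.61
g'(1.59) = -24002.01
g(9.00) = 11.16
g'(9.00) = 1.09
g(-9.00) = -9.21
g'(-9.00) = 1.10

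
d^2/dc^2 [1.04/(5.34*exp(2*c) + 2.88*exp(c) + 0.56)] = (1.04*(10.68*exp(c) + 2.88)*(21.36*exp(c) + 5.76)*exp(c) - (22.2144*exp(c) + 2.9952)*(5.34*exp(2*c) + 2.88*exp(c) + 0.56))*exp(c)/(5.34*exp(2*c) + 2.88*exp(c) + 0.56)^3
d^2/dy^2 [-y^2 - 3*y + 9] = -2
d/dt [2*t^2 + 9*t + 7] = 4*t + 9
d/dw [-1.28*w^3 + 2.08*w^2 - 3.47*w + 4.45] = -3.84*w^2 + 4.16*w - 3.47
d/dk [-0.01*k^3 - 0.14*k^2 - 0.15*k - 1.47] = -0.03*k^2 - 0.28*k - 0.15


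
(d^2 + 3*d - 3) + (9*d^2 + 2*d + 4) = 10*d^2 + 5*d + 1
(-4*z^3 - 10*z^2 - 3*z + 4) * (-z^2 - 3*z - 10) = 4*z^5 + 22*z^4 + 73*z^3 + 105*z^2 + 18*z - 40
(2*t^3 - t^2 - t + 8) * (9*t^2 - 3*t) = 18*t^5 - 15*t^4 - 6*t^3 + 75*t^2 - 24*t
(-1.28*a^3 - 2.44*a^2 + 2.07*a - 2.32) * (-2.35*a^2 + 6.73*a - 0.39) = 3.008*a^5 - 2.8804*a^4 - 20.7865*a^3 + 20.3347*a^2 - 16.4209*a + 0.9048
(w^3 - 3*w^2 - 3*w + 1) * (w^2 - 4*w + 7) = w^5 - 7*w^4 + 16*w^3 - 8*w^2 - 25*w + 7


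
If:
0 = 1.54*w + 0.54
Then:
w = -0.35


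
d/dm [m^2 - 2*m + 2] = 2*m - 2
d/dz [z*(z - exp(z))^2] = (z - exp(z))*(2*z*(1 - exp(z)) + z - exp(z))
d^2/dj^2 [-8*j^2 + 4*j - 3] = -16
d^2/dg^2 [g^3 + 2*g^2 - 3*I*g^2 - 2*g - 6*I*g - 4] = 6*g + 4 - 6*I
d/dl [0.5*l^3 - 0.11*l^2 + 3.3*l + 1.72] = 1.5*l^2 - 0.22*l + 3.3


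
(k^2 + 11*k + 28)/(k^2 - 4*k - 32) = (k + 7)/(k - 8)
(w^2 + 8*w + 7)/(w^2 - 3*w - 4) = (w + 7)/(w - 4)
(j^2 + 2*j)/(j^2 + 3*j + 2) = j/(j + 1)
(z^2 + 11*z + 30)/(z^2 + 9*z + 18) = (z + 5)/(z + 3)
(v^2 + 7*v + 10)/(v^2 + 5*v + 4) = (v^2 + 7*v + 10)/(v^2 + 5*v + 4)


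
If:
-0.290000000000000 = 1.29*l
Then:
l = -0.22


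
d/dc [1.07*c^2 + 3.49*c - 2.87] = 2.14*c + 3.49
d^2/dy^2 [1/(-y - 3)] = -2/(y + 3)^3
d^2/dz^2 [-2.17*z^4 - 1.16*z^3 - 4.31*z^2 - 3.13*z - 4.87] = -26.04*z^2 - 6.96*z - 8.62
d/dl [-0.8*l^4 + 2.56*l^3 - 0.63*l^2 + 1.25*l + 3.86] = -3.2*l^3 + 7.68*l^2 - 1.26*l + 1.25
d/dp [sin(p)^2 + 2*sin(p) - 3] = 2*(sin(p) + 1)*cos(p)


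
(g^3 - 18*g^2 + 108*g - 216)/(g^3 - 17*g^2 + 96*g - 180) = (g - 6)/(g - 5)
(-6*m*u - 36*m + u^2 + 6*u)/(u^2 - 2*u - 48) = (-6*m + u)/(u - 8)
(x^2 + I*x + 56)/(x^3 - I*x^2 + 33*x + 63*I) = (x + 8*I)/(x^2 + 6*I*x - 9)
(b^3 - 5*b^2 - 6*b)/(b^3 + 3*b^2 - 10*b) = (b^2 - 5*b - 6)/(b^2 + 3*b - 10)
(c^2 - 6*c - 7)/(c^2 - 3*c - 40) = (-c^2 + 6*c + 7)/(-c^2 + 3*c + 40)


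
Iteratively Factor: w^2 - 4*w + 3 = (w - 3)*(w - 1)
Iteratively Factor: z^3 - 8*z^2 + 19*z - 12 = (z - 4)*(z^2 - 4*z + 3) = (z - 4)*(z - 1)*(z - 3)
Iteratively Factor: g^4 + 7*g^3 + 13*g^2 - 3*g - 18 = (g + 2)*(g^3 + 5*g^2 + 3*g - 9) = (g + 2)*(g + 3)*(g^2 + 2*g - 3) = (g + 2)*(g + 3)^2*(g - 1)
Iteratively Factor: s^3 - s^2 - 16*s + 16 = (s - 4)*(s^2 + 3*s - 4) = (s - 4)*(s + 4)*(s - 1)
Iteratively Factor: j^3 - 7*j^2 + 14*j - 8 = (j - 2)*(j^2 - 5*j + 4) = (j - 2)*(j - 1)*(j - 4)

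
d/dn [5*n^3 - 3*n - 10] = 15*n^2 - 3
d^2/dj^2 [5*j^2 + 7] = 10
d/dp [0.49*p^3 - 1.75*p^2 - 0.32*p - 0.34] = 1.47*p^2 - 3.5*p - 0.32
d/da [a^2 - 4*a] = 2*a - 4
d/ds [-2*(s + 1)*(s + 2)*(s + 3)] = -6*s^2 - 24*s - 22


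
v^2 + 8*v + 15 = (v + 3)*(v + 5)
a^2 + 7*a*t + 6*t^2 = (a + t)*(a + 6*t)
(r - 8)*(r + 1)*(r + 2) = r^3 - 5*r^2 - 22*r - 16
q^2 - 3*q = q*(q - 3)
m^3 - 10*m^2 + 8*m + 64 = (m - 8)*(m - 4)*(m + 2)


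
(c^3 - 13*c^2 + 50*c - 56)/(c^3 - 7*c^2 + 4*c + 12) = (c^2 - 11*c + 28)/(c^2 - 5*c - 6)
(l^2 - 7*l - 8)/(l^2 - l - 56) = (l + 1)/(l + 7)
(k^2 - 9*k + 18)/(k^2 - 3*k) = (k - 6)/k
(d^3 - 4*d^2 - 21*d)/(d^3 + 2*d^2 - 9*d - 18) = d*(d - 7)/(d^2 - d - 6)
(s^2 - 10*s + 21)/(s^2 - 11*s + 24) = (s - 7)/(s - 8)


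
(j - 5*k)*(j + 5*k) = j^2 - 25*k^2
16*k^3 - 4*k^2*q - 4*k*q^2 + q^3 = (-4*k + q)*(-2*k + q)*(2*k + q)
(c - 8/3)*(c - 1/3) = c^2 - 3*c + 8/9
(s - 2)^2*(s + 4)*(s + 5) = s^4 + 5*s^3 - 12*s^2 - 44*s + 80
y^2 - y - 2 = (y - 2)*(y + 1)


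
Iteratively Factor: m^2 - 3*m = (m - 3)*(m)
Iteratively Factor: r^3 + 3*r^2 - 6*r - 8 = (r + 4)*(r^2 - r - 2) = (r - 2)*(r + 4)*(r + 1)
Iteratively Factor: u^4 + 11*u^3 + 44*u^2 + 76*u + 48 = (u + 2)*(u^3 + 9*u^2 + 26*u + 24) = (u + 2)^2*(u^2 + 7*u + 12) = (u + 2)^2*(u + 4)*(u + 3)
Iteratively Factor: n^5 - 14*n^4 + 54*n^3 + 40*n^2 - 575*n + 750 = (n + 3)*(n^4 - 17*n^3 + 105*n^2 - 275*n + 250) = (n - 5)*(n + 3)*(n^3 - 12*n^2 + 45*n - 50) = (n - 5)^2*(n + 3)*(n^2 - 7*n + 10) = (n - 5)^2*(n - 2)*(n + 3)*(n - 5)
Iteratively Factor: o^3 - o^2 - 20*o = (o + 4)*(o^2 - 5*o) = o*(o + 4)*(o - 5)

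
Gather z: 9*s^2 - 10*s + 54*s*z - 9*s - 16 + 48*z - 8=9*s^2 - 19*s + z*(54*s + 48) - 24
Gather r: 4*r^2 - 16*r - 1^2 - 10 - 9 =4*r^2 - 16*r - 20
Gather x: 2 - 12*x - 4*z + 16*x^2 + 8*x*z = 16*x^2 + x*(8*z - 12) - 4*z + 2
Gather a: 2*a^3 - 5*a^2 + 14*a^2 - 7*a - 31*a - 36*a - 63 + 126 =2*a^3 + 9*a^2 - 74*a + 63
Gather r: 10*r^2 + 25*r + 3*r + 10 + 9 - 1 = 10*r^2 + 28*r + 18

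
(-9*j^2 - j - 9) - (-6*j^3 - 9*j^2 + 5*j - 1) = 6*j^3 - 6*j - 8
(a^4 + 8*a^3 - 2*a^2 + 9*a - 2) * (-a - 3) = -a^5 - 11*a^4 - 22*a^3 - 3*a^2 - 25*a + 6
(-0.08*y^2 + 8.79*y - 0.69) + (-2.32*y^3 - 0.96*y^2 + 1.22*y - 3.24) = -2.32*y^3 - 1.04*y^2 + 10.01*y - 3.93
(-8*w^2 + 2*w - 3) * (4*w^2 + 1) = -32*w^4 + 8*w^3 - 20*w^2 + 2*w - 3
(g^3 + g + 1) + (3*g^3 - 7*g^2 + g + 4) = 4*g^3 - 7*g^2 + 2*g + 5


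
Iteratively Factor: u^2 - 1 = (u + 1)*(u - 1)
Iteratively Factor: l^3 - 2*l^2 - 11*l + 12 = (l - 1)*(l^2 - l - 12) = (l - 1)*(l + 3)*(l - 4)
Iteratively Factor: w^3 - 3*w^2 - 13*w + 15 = (w + 3)*(w^2 - 6*w + 5) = (w - 5)*(w + 3)*(w - 1)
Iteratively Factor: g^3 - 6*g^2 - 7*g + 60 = (g + 3)*(g^2 - 9*g + 20) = (g - 5)*(g + 3)*(g - 4)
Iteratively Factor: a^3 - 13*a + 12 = (a - 1)*(a^2 + a - 12) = (a - 1)*(a + 4)*(a - 3)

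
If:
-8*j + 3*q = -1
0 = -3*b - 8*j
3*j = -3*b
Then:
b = 0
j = 0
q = -1/3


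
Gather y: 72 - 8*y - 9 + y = 63 - 7*y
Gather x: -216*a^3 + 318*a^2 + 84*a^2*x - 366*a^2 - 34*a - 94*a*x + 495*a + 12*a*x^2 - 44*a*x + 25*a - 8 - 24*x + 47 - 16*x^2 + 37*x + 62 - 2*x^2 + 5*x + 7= -216*a^3 - 48*a^2 + 486*a + x^2*(12*a - 18) + x*(84*a^2 - 138*a + 18) + 108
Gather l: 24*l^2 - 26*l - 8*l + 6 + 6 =24*l^2 - 34*l + 12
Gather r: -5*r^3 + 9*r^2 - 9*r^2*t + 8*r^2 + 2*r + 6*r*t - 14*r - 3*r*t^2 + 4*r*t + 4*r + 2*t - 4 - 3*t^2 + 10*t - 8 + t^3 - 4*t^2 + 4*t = -5*r^3 + r^2*(17 - 9*t) + r*(-3*t^2 + 10*t - 8) + t^3 - 7*t^2 + 16*t - 12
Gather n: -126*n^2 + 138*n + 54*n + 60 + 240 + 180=-126*n^2 + 192*n + 480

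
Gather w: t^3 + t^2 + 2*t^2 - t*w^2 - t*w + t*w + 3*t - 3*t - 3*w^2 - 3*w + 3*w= t^3 + 3*t^2 + w^2*(-t - 3)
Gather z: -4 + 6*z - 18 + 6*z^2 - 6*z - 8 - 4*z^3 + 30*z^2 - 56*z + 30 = -4*z^3 + 36*z^2 - 56*z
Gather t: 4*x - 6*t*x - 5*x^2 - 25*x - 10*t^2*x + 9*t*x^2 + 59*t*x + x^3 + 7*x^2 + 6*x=-10*t^2*x + t*(9*x^2 + 53*x) + x^3 + 2*x^2 - 15*x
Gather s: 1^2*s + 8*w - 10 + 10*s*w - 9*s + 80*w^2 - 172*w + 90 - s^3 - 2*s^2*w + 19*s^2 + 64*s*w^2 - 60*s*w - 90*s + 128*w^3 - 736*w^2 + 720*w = -s^3 + s^2*(19 - 2*w) + s*(64*w^2 - 50*w - 98) + 128*w^3 - 656*w^2 + 556*w + 80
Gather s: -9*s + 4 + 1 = 5 - 9*s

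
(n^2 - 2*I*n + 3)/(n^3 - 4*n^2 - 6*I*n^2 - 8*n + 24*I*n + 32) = (n^2 - 2*I*n + 3)/(n^3 + n^2*(-4 - 6*I) + n*(-8 + 24*I) + 32)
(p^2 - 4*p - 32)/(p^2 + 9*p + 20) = (p - 8)/(p + 5)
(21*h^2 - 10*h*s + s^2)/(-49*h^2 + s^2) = (-3*h + s)/(7*h + s)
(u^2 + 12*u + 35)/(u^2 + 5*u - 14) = (u + 5)/(u - 2)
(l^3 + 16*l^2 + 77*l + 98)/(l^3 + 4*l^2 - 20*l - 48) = (l^2 + 14*l + 49)/(l^2 + 2*l - 24)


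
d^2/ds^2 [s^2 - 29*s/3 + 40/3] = 2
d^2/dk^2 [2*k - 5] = 0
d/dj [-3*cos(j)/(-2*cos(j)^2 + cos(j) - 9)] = 3*(cos(2*j) - 8)*sin(j)/(-cos(j) + cos(2*j) + 10)^2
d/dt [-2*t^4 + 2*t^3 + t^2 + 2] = 2*t*(-4*t^2 + 3*t + 1)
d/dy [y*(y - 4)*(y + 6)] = 3*y^2 + 4*y - 24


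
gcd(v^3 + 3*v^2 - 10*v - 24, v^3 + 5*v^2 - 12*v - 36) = v^2 - v - 6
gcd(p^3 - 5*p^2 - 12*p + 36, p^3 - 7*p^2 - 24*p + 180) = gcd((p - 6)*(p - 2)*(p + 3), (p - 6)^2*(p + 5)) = p - 6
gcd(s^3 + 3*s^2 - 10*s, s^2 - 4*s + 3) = 1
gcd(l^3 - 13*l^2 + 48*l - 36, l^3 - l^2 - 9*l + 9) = l - 1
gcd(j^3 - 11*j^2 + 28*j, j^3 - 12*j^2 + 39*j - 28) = j^2 - 11*j + 28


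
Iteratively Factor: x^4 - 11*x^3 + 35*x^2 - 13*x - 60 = (x - 5)*(x^3 - 6*x^2 + 5*x + 12) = (x - 5)*(x - 3)*(x^2 - 3*x - 4) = (x - 5)*(x - 4)*(x - 3)*(x + 1)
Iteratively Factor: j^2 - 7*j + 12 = (j - 4)*(j - 3)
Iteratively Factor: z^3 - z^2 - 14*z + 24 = (z + 4)*(z^2 - 5*z + 6) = (z - 3)*(z + 4)*(z - 2)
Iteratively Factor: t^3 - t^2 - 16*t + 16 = (t + 4)*(t^2 - 5*t + 4) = (t - 1)*(t + 4)*(t - 4)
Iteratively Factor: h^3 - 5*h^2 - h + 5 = (h + 1)*(h^2 - 6*h + 5) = (h - 1)*(h + 1)*(h - 5)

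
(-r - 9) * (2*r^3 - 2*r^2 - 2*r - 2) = -2*r^4 - 16*r^3 + 20*r^2 + 20*r + 18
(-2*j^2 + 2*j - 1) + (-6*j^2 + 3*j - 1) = -8*j^2 + 5*j - 2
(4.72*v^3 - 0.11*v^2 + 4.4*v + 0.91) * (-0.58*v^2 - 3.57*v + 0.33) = -2.7376*v^5 - 16.7866*v^4 - 0.6017*v^3 - 16.2721*v^2 - 1.7967*v + 0.3003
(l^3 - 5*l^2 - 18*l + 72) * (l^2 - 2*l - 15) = l^5 - 7*l^4 - 23*l^3 + 183*l^2 + 126*l - 1080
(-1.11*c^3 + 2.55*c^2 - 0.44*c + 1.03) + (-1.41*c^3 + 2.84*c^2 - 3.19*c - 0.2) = -2.52*c^3 + 5.39*c^2 - 3.63*c + 0.83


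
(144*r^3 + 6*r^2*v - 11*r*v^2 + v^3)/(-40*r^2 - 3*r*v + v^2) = (-18*r^2 - 3*r*v + v^2)/(5*r + v)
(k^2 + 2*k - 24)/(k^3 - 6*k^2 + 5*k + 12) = (k + 6)/(k^2 - 2*k - 3)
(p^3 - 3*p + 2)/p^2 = p - 3/p + 2/p^2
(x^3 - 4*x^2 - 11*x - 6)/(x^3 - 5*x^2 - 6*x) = (x + 1)/x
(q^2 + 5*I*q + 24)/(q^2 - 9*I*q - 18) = (q + 8*I)/(q - 6*I)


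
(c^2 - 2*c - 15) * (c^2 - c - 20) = c^4 - 3*c^3 - 33*c^2 + 55*c + 300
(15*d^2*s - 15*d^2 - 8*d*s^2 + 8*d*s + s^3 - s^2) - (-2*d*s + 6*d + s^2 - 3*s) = 15*d^2*s - 15*d^2 - 8*d*s^2 + 10*d*s - 6*d + s^3 - 2*s^2 + 3*s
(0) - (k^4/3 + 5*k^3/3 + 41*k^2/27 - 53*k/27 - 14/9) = -k^4/3 - 5*k^3/3 - 41*k^2/27 + 53*k/27 + 14/9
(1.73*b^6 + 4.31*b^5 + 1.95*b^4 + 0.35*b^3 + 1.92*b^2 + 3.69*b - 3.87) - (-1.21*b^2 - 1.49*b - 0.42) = 1.73*b^6 + 4.31*b^5 + 1.95*b^4 + 0.35*b^3 + 3.13*b^2 + 5.18*b - 3.45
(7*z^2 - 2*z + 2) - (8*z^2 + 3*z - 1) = -z^2 - 5*z + 3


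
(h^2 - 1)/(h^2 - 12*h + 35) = (h^2 - 1)/(h^2 - 12*h + 35)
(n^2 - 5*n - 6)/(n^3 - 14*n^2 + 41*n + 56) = (n - 6)/(n^2 - 15*n + 56)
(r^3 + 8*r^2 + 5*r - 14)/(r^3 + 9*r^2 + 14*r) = (r - 1)/r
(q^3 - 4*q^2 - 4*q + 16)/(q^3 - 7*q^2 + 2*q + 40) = (q - 2)/(q - 5)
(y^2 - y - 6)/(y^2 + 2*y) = (y - 3)/y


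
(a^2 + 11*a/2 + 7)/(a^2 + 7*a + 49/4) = 2*(a + 2)/(2*a + 7)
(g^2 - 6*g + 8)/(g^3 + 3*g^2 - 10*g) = (g - 4)/(g*(g + 5))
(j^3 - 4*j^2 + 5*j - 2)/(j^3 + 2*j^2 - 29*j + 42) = (j^2 - 2*j + 1)/(j^2 + 4*j - 21)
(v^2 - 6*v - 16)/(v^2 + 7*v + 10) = (v - 8)/(v + 5)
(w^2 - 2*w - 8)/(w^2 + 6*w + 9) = (w^2 - 2*w - 8)/(w^2 + 6*w + 9)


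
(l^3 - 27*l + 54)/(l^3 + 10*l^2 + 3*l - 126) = (l - 3)/(l + 7)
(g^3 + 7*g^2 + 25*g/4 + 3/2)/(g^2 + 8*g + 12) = (g^2 + g + 1/4)/(g + 2)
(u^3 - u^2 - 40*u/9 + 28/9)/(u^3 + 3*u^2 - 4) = (u^2 - 3*u + 14/9)/(u^2 + u - 2)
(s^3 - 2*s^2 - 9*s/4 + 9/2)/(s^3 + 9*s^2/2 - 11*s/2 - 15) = (s - 3/2)/(s + 5)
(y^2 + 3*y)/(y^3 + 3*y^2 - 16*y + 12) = y*(y + 3)/(y^3 + 3*y^2 - 16*y + 12)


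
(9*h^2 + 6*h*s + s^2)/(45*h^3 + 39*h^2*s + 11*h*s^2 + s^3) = 1/(5*h + s)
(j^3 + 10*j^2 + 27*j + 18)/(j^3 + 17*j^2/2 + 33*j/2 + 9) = 2*(j + 3)/(2*j + 3)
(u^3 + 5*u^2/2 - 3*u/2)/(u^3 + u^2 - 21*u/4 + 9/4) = 2*u/(2*u - 3)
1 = 1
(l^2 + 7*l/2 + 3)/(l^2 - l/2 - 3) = (l + 2)/(l - 2)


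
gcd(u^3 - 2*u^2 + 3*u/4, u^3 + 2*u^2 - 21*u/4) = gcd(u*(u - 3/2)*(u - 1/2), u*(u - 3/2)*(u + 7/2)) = u^2 - 3*u/2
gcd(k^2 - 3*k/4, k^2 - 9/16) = k - 3/4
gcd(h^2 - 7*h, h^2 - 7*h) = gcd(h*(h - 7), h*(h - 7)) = h^2 - 7*h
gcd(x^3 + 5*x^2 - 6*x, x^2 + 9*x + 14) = 1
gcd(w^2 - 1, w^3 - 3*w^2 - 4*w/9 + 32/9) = w + 1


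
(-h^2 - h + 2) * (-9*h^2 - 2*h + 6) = 9*h^4 + 11*h^3 - 22*h^2 - 10*h + 12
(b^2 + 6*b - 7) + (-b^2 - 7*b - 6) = -b - 13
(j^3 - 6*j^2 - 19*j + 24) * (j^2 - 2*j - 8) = j^5 - 8*j^4 - 15*j^3 + 110*j^2 + 104*j - 192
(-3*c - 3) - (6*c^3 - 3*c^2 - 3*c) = -6*c^3 + 3*c^2 - 3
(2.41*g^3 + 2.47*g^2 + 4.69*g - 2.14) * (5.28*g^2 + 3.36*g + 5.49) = 12.7248*g^5 + 21.1392*g^4 + 46.2933*g^3 + 18.0195*g^2 + 18.5577*g - 11.7486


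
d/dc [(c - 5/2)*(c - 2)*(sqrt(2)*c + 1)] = 3*sqrt(2)*c^2 - 9*sqrt(2)*c + 2*c - 9/2 + 5*sqrt(2)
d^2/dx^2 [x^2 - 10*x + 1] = 2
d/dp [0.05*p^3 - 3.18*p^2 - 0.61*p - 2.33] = 0.15*p^2 - 6.36*p - 0.61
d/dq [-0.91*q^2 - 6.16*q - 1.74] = -1.82*q - 6.16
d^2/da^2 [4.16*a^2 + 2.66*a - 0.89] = 8.32000000000000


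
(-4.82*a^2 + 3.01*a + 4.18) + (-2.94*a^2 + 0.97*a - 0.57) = -7.76*a^2 + 3.98*a + 3.61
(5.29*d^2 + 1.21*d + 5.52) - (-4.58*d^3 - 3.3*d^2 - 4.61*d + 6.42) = 4.58*d^3 + 8.59*d^2 + 5.82*d - 0.9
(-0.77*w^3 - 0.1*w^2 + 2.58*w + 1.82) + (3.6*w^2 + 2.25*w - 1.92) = -0.77*w^3 + 3.5*w^2 + 4.83*w - 0.0999999999999999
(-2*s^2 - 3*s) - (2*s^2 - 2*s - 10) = -4*s^2 - s + 10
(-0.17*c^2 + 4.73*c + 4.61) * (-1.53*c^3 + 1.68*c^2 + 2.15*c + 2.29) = 0.2601*c^5 - 7.5225*c^4 + 0.5276*c^3 + 17.525*c^2 + 20.7432*c + 10.5569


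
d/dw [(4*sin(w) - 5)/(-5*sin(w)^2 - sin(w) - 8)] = (20*sin(w)^2 - 50*sin(w) - 37)*cos(w)/(5*sin(w)^2 + sin(w) + 8)^2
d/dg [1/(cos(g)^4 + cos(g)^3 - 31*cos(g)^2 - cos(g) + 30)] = (4*cos(g)^3 + 3*cos(g)^2 - 62*cos(g) - 1)/((cos(g) - 5)^2*(cos(g) + 6)^2*sin(g)^3)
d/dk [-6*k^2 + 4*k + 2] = 4 - 12*k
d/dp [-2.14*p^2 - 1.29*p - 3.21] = -4.28*p - 1.29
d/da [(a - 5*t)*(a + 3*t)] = 2*a - 2*t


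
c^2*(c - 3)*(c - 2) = c^4 - 5*c^3 + 6*c^2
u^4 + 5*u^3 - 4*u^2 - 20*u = u*(u - 2)*(u + 2)*(u + 5)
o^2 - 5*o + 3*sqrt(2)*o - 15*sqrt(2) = (o - 5)*(o + 3*sqrt(2))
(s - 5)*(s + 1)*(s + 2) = s^3 - 2*s^2 - 13*s - 10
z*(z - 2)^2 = z^3 - 4*z^2 + 4*z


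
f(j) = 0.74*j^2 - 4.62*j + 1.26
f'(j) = 1.48*j - 4.62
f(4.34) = -4.85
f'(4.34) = 1.80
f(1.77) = -4.60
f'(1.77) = -2.00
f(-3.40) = 25.52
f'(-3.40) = -9.65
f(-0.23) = 2.36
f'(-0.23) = -4.96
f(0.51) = -0.90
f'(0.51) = -3.87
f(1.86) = -4.77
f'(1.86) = -1.87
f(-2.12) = 14.38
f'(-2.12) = -7.76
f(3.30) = -5.93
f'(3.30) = 0.26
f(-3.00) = 21.78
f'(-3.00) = -9.06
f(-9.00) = 102.78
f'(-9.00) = -17.94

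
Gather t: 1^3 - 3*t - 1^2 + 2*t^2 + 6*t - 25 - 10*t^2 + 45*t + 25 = -8*t^2 + 48*t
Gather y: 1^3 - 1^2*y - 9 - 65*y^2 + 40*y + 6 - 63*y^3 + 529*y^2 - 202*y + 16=-63*y^3 + 464*y^2 - 163*y + 14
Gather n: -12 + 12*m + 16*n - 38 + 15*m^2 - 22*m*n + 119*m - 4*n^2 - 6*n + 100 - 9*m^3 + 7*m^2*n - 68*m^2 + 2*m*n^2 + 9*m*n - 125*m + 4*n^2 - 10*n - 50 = -9*m^3 - 53*m^2 + 2*m*n^2 + 6*m + n*(7*m^2 - 13*m)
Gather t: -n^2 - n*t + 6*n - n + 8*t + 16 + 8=-n^2 + 5*n + t*(8 - n) + 24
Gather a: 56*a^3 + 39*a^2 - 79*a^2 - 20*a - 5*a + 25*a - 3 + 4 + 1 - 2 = 56*a^3 - 40*a^2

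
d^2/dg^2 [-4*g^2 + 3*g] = -8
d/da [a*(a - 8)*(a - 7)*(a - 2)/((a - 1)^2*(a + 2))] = (a^5 + a^4 - 94*a^3 + 240*a^2 - 120*a + 224)/(a^5 + a^4 - 5*a^3 - a^2 + 8*a - 4)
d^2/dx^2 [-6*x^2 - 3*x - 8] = -12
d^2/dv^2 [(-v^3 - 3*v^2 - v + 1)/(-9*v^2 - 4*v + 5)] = 68/(729*v^3 - 1215*v^2 + 675*v - 125)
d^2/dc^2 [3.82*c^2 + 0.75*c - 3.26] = 7.64000000000000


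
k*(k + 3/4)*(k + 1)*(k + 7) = k^4 + 35*k^3/4 + 13*k^2 + 21*k/4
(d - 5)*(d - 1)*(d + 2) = d^3 - 4*d^2 - 7*d + 10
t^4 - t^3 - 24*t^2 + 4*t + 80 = (t - 5)*(t - 2)*(t + 2)*(t + 4)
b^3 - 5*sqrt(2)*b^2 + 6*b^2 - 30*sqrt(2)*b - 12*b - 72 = (b + 6)*(b - 6*sqrt(2))*(b + sqrt(2))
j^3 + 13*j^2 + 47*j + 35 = (j + 1)*(j + 5)*(j + 7)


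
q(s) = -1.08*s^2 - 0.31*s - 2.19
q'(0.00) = -0.31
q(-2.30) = -7.19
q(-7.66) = -63.19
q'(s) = -2.16*s - 0.31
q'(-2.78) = 5.69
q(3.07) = -13.32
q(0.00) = -2.19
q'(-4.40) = 9.19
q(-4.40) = -21.73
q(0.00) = -2.19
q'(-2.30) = 4.66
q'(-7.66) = 16.24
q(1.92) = -6.77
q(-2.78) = -9.67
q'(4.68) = -10.42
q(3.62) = -17.46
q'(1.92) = -4.46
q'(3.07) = -6.94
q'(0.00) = -0.31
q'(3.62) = -8.13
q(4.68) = -27.30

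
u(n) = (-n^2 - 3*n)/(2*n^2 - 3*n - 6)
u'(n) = (3 - 4*n)*(-n^2 - 3*n)/(2*n^2 - 3*n - 6)^2 + (-2*n - 3)/(2*n^2 - 3*n - 6) = 3*(3*n^2 + 4*n + 6)/(4*n^4 - 12*n^3 - 15*n^2 + 36*n + 36)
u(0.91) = 0.50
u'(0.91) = 0.73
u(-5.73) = -0.20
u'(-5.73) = 0.04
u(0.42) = 0.21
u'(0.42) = 0.52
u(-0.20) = -0.11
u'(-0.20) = 0.56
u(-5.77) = -0.21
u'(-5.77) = 0.04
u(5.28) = -1.29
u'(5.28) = 0.29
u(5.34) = -1.27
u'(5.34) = 0.28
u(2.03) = 2.65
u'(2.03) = 5.36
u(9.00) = -0.84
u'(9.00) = 0.05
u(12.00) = -0.73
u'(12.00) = 0.02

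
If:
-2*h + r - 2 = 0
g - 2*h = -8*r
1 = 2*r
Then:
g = -11/2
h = -3/4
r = 1/2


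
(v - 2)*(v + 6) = v^2 + 4*v - 12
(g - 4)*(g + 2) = g^2 - 2*g - 8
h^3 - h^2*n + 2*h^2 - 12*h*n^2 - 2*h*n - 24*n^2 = (h + 2)*(h - 4*n)*(h + 3*n)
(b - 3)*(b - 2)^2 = b^3 - 7*b^2 + 16*b - 12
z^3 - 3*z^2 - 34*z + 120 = (z - 5)*(z - 4)*(z + 6)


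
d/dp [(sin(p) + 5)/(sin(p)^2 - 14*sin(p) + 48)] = (-10*sin(p) + cos(p)^2 + 117)*cos(p)/(sin(p)^2 - 14*sin(p) + 48)^2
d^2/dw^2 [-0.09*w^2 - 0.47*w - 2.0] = -0.180000000000000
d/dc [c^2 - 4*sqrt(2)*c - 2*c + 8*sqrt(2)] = 2*c - 4*sqrt(2) - 2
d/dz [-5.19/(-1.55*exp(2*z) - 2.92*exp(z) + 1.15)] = (-16.089*exp(z) - 15.1548)*exp(z)/(1.55*exp(2*z) + 2.92*exp(z) - 1.15)^2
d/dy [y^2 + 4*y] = 2*y + 4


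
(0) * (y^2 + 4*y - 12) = 0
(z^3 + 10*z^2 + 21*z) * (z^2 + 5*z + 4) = z^5 + 15*z^4 + 75*z^3 + 145*z^2 + 84*z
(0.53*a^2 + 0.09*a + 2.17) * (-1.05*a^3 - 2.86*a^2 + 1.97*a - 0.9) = -0.5565*a^5 - 1.6103*a^4 - 1.4918*a^3 - 6.5059*a^2 + 4.1939*a - 1.953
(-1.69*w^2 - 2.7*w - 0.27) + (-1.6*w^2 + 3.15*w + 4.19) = -3.29*w^2 + 0.45*w + 3.92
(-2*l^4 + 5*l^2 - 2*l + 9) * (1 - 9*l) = 18*l^5 - 2*l^4 - 45*l^3 + 23*l^2 - 83*l + 9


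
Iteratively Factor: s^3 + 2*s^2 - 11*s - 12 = (s + 1)*(s^2 + s - 12) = (s + 1)*(s + 4)*(s - 3)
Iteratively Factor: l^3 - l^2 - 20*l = (l)*(l^2 - l - 20) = l*(l - 5)*(l + 4)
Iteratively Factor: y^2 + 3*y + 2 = (y + 1)*(y + 2)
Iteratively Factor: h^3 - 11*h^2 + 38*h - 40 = (h - 5)*(h^2 - 6*h + 8) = (h - 5)*(h - 4)*(h - 2)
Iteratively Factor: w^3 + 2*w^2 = (w)*(w^2 + 2*w) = w*(w + 2)*(w)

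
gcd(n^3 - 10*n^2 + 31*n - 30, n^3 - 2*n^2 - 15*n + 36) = n - 3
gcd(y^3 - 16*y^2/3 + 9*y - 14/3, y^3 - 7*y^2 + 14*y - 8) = y^2 - 3*y + 2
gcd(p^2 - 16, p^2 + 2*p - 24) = p - 4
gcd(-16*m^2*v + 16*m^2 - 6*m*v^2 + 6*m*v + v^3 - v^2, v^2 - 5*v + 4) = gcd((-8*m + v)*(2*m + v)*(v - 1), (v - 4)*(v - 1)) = v - 1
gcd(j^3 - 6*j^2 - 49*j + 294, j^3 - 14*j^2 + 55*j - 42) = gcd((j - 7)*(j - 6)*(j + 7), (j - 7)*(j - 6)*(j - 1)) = j^2 - 13*j + 42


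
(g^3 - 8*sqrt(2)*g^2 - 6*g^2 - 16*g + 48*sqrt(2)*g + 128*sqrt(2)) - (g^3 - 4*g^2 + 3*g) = -8*sqrt(2)*g^2 - 2*g^2 - 19*g + 48*sqrt(2)*g + 128*sqrt(2)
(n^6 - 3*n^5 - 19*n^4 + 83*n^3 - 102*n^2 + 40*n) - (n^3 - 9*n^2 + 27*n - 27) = n^6 - 3*n^5 - 19*n^4 + 82*n^3 - 93*n^2 + 13*n + 27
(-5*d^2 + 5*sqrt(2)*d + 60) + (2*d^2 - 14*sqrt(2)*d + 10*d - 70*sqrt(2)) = -3*d^2 - 9*sqrt(2)*d + 10*d - 70*sqrt(2) + 60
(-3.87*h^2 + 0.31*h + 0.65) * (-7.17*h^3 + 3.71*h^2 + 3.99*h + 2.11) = 27.7479*h^5 - 16.5804*h^4 - 18.9517*h^3 - 4.5173*h^2 + 3.2476*h + 1.3715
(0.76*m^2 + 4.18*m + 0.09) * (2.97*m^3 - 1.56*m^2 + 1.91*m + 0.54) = 2.2572*m^5 + 11.229*m^4 - 4.8019*m^3 + 8.2538*m^2 + 2.4291*m + 0.0486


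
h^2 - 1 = (h - 1)*(h + 1)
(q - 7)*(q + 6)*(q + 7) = q^3 + 6*q^2 - 49*q - 294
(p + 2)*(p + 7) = p^2 + 9*p + 14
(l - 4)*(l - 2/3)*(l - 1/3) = l^3 - 5*l^2 + 38*l/9 - 8/9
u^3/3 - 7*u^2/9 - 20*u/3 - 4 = (u/3 + 1)*(u - 6)*(u + 2/3)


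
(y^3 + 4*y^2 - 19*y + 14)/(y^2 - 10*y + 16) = (y^2 + 6*y - 7)/(y - 8)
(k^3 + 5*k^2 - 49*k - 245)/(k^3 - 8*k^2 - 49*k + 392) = (k + 5)/(k - 8)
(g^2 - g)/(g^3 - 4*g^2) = (g - 1)/(g*(g - 4))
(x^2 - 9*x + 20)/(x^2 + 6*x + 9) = (x^2 - 9*x + 20)/(x^2 + 6*x + 9)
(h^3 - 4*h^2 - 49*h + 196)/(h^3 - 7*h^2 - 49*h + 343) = (h - 4)/(h - 7)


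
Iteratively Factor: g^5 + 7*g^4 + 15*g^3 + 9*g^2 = (g + 3)*(g^4 + 4*g^3 + 3*g^2) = (g + 1)*(g + 3)*(g^3 + 3*g^2) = (g + 1)*(g + 3)^2*(g^2) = g*(g + 1)*(g + 3)^2*(g)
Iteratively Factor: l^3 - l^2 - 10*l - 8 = (l + 2)*(l^2 - 3*l - 4) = (l - 4)*(l + 2)*(l + 1)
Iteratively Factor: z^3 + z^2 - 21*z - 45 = (z + 3)*(z^2 - 2*z - 15) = (z - 5)*(z + 3)*(z + 3)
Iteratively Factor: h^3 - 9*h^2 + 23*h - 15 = (h - 1)*(h^2 - 8*h + 15) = (h - 3)*(h - 1)*(h - 5)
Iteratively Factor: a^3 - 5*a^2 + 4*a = (a)*(a^2 - 5*a + 4) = a*(a - 1)*(a - 4)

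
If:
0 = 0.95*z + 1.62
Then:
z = -1.71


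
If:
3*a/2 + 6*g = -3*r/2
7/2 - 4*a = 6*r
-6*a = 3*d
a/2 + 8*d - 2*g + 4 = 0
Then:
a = 103/368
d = -103/184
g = -249/1472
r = 73/184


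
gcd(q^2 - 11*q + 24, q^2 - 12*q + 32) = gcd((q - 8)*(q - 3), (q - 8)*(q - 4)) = q - 8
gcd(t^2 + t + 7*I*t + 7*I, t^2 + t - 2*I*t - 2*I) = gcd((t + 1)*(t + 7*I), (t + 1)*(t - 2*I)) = t + 1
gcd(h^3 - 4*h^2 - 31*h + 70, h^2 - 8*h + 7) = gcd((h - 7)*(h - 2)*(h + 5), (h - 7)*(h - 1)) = h - 7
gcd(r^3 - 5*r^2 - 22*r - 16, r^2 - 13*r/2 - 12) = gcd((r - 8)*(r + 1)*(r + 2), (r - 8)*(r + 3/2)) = r - 8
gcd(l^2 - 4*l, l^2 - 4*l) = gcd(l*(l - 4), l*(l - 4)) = l^2 - 4*l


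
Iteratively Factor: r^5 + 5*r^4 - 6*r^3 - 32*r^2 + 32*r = (r - 1)*(r^4 + 6*r^3 - 32*r) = (r - 1)*(r + 4)*(r^3 + 2*r^2 - 8*r) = (r - 2)*(r - 1)*(r + 4)*(r^2 + 4*r) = r*(r - 2)*(r - 1)*(r + 4)*(r + 4)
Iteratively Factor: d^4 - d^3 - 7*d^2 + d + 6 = (d - 1)*(d^3 - 7*d - 6) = (d - 1)*(d + 1)*(d^2 - d - 6) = (d - 3)*(d - 1)*(d + 1)*(d + 2)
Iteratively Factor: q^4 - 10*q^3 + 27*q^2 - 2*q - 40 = (q - 4)*(q^3 - 6*q^2 + 3*q + 10) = (q - 4)*(q + 1)*(q^2 - 7*q + 10) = (q - 5)*(q - 4)*(q + 1)*(q - 2)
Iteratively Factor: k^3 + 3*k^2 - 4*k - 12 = (k + 3)*(k^2 - 4) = (k - 2)*(k + 3)*(k + 2)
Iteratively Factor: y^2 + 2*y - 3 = (y - 1)*(y + 3)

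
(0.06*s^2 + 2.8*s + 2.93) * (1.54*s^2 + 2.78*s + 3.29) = 0.0924*s^4 + 4.4788*s^3 + 12.4936*s^2 + 17.3574*s + 9.6397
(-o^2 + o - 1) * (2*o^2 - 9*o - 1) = -2*o^4 + 11*o^3 - 10*o^2 + 8*o + 1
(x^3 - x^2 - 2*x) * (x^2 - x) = x^5 - 2*x^4 - x^3 + 2*x^2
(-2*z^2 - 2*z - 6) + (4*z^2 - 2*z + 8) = 2*z^2 - 4*z + 2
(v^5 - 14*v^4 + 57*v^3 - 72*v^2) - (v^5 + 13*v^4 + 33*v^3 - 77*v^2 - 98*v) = -27*v^4 + 24*v^3 + 5*v^2 + 98*v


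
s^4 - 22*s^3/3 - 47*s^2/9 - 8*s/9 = s*(s - 8)*(s + 1/3)^2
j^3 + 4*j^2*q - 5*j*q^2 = j*(j - q)*(j + 5*q)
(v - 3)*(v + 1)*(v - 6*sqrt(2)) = v^3 - 6*sqrt(2)*v^2 - 2*v^2 - 3*v + 12*sqrt(2)*v + 18*sqrt(2)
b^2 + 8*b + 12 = (b + 2)*(b + 6)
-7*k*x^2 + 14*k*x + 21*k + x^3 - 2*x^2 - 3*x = (-7*k + x)*(x - 3)*(x + 1)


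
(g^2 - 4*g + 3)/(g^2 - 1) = (g - 3)/(g + 1)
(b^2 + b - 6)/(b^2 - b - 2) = (b + 3)/(b + 1)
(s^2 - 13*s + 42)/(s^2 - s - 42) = (s - 6)/(s + 6)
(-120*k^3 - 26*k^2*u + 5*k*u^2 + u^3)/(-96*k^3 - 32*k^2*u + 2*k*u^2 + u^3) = (-30*k^2 + k*u + u^2)/(-24*k^2 - 2*k*u + u^2)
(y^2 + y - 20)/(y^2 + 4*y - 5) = (y - 4)/(y - 1)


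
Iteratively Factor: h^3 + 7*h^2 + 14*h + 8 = (h + 2)*(h^2 + 5*h + 4) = (h + 2)*(h + 4)*(h + 1)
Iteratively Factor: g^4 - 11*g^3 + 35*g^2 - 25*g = (g - 5)*(g^3 - 6*g^2 + 5*g) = (g - 5)*(g - 1)*(g^2 - 5*g) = g*(g - 5)*(g - 1)*(g - 5)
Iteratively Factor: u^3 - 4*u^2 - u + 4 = (u - 1)*(u^2 - 3*u - 4) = (u - 4)*(u - 1)*(u + 1)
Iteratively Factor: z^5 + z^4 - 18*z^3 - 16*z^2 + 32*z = (z - 1)*(z^4 + 2*z^3 - 16*z^2 - 32*z) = (z - 4)*(z - 1)*(z^3 + 6*z^2 + 8*z) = (z - 4)*(z - 1)*(z + 2)*(z^2 + 4*z) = (z - 4)*(z - 1)*(z + 2)*(z + 4)*(z)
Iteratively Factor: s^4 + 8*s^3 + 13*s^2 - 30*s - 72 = (s + 3)*(s^3 + 5*s^2 - 2*s - 24) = (s + 3)*(s + 4)*(s^2 + s - 6) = (s - 2)*(s + 3)*(s + 4)*(s + 3)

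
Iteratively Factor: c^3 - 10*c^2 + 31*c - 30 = (c - 3)*(c^2 - 7*c + 10) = (c - 5)*(c - 3)*(c - 2)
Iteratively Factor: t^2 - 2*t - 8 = (t - 4)*(t + 2)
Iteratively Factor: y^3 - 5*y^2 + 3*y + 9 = (y + 1)*(y^2 - 6*y + 9) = (y - 3)*(y + 1)*(y - 3)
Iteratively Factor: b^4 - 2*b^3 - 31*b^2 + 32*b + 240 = (b + 4)*(b^3 - 6*b^2 - 7*b + 60) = (b - 5)*(b + 4)*(b^2 - b - 12) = (b - 5)*(b - 4)*(b + 4)*(b + 3)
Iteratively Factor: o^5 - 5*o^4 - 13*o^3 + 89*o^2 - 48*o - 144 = (o - 4)*(o^4 - o^3 - 17*o^2 + 21*o + 36) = (o - 4)*(o - 3)*(o^3 + 2*o^2 - 11*o - 12) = (o - 4)*(o - 3)^2*(o^2 + 5*o + 4) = (o - 4)*(o - 3)^2*(o + 4)*(o + 1)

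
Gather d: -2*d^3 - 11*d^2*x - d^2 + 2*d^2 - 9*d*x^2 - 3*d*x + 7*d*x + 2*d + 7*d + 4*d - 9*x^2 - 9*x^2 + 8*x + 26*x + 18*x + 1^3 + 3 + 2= -2*d^3 + d^2*(1 - 11*x) + d*(-9*x^2 + 4*x + 13) - 18*x^2 + 52*x + 6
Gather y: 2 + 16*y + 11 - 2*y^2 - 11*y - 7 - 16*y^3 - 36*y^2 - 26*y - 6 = -16*y^3 - 38*y^2 - 21*y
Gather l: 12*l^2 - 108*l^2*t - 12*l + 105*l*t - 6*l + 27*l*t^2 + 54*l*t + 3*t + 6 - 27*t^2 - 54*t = l^2*(12 - 108*t) + l*(27*t^2 + 159*t - 18) - 27*t^2 - 51*t + 6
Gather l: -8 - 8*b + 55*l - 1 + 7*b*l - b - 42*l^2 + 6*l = -9*b - 42*l^2 + l*(7*b + 61) - 9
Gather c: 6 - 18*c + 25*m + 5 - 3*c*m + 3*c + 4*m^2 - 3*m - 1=c*(-3*m - 15) + 4*m^2 + 22*m + 10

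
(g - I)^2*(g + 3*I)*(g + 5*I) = g^4 + 6*I*g^3 + 22*I*g + 15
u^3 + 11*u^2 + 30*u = u*(u + 5)*(u + 6)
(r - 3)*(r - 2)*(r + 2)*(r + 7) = r^4 + 4*r^3 - 25*r^2 - 16*r + 84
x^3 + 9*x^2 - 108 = (x - 3)*(x + 6)^2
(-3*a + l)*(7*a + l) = -21*a^2 + 4*a*l + l^2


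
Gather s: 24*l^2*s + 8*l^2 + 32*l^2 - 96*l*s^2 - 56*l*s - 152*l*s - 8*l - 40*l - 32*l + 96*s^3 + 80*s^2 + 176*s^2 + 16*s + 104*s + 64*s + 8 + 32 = 40*l^2 - 80*l + 96*s^3 + s^2*(256 - 96*l) + s*(24*l^2 - 208*l + 184) + 40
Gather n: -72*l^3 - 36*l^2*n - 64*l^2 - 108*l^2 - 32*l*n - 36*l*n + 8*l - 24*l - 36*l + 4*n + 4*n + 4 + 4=-72*l^3 - 172*l^2 - 52*l + n*(-36*l^2 - 68*l + 8) + 8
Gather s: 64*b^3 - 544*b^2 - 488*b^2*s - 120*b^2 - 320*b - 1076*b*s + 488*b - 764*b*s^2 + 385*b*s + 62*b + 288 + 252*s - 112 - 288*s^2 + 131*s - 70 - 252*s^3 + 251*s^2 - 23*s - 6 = 64*b^3 - 664*b^2 + 230*b - 252*s^3 + s^2*(-764*b - 37) + s*(-488*b^2 - 691*b + 360) + 100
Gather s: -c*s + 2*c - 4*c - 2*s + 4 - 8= -2*c + s*(-c - 2) - 4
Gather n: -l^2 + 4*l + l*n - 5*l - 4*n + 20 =-l^2 - l + n*(l - 4) + 20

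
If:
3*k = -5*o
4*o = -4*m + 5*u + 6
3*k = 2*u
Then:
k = 2*u/3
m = 33*u/20 + 3/2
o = -2*u/5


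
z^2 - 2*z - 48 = (z - 8)*(z + 6)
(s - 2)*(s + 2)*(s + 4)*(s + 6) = s^4 + 10*s^3 + 20*s^2 - 40*s - 96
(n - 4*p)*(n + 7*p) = n^2 + 3*n*p - 28*p^2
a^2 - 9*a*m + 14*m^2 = (a - 7*m)*(a - 2*m)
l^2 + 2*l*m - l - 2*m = (l - 1)*(l + 2*m)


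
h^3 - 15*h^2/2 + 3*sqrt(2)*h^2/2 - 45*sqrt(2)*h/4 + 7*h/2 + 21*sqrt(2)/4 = (h - 7)*(h - 1/2)*(h + 3*sqrt(2)/2)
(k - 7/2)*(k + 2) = k^2 - 3*k/2 - 7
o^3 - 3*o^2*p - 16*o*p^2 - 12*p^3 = (o - 6*p)*(o + p)*(o + 2*p)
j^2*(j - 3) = j^3 - 3*j^2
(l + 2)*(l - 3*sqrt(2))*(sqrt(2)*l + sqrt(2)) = sqrt(2)*l^3 - 6*l^2 + 3*sqrt(2)*l^2 - 18*l + 2*sqrt(2)*l - 12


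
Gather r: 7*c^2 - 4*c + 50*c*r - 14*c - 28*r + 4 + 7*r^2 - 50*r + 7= 7*c^2 - 18*c + 7*r^2 + r*(50*c - 78) + 11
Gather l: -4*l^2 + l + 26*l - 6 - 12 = -4*l^2 + 27*l - 18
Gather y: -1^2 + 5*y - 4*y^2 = -4*y^2 + 5*y - 1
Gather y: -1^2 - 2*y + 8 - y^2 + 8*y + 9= -y^2 + 6*y + 16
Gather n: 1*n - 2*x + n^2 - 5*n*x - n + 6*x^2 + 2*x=n^2 - 5*n*x + 6*x^2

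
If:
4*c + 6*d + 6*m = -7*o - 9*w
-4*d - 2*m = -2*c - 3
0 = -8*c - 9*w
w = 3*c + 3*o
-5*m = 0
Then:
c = 243/544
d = 1059/1088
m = 0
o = -315/544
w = -27/68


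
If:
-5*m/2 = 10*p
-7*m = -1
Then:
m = 1/7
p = -1/28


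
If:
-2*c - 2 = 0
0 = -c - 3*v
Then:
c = -1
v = 1/3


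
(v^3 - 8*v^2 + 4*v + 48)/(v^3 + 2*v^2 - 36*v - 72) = (v - 4)/(v + 6)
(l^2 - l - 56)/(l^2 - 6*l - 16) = (l + 7)/(l + 2)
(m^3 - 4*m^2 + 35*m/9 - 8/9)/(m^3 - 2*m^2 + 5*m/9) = (3*m^2 - 11*m + 8)/(m*(3*m - 5))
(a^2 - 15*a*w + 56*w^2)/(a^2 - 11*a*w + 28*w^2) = (-a + 8*w)/(-a + 4*w)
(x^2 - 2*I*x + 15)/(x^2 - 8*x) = (x^2 - 2*I*x + 15)/(x*(x - 8))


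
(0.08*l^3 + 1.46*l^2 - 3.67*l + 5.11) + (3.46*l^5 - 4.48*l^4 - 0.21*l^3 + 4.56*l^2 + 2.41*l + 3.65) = 3.46*l^5 - 4.48*l^4 - 0.13*l^3 + 6.02*l^2 - 1.26*l + 8.76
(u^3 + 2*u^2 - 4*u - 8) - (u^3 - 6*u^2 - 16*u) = 8*u^2 + 12*u - 8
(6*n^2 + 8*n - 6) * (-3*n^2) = -18*n^4 - 24*n^3 + 18*n^2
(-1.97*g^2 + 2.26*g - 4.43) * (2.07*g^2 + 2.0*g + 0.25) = -4.0779*g^4 + 0.7382*g^3 - 5.1426*g^2 - 8.295*g - 1.1075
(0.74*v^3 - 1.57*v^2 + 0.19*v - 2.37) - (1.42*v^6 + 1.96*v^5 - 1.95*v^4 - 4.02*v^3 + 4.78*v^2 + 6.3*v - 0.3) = -1.42*v^6 - 1.96*v^5 + 1.95*v^4 + 4.76*v^3 - 6.35*v^2 - 6.11*v - 2.07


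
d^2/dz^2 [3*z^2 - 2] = 6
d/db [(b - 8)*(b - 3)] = 2*b - 11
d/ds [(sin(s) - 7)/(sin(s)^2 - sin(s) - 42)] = -cos(s)/(sin(s) + 6)^2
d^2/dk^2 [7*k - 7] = 0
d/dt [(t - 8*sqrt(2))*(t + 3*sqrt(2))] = 2*t - 5*sqrt(2)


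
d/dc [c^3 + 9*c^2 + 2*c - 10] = 3*c^2 + 18*c + 2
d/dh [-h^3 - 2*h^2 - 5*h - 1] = -3*h^2 - 4*h - 5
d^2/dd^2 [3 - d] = 0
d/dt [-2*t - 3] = -2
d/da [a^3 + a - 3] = 3*a^2 + 1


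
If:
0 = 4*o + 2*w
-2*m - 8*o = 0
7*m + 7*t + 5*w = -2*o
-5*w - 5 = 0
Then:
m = -2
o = 1/2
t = 18/7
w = -1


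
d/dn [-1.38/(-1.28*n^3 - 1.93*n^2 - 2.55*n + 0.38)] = (-5.2992*n^2 - 5.3268*n - 3.519)/(1.28*n^3 + 1.93*n^2 + 2.55*n - 0.38)^2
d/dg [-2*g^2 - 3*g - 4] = -4*g - 3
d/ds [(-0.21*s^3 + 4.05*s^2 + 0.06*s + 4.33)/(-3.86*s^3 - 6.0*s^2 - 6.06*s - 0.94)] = (16.893*s^4 + 3.0084*s^3 + 26.5506*s^2 + 44.346*s + 26.1834)/(14.8996*s^6 + 46.32*s^5 + 82.7832*s^4 + 79.9768*s^3 + 48.0036*s^2 + 11.3928*s + 0.8836)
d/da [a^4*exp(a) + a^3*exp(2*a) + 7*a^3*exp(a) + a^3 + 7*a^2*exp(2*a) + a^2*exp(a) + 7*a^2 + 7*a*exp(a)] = a^4*exp(a) + 2*a^3*exp(2*a) + 11*a^3*exp(a) + 17*a^2*exp(2*a) + 22*a^2*exp(a) + 3*a^2 + 14*a*exp(2*a) + 9*a*exp(a) + 14*a + 7*exp(a)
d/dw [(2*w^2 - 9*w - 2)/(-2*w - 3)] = (-4*w^2 - 12*w + 23)/(4*w^2 + 12*w + 9)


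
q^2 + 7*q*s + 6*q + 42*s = (q + 6)*(q + 7*s)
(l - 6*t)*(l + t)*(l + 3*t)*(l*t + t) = l^4*t - 2*l^3*t^2 + l^3*t - 21*l^2*t^3 - 2*l^2*t^2 - 18*l*t^4 - 21*l*t^3 - 18*t^4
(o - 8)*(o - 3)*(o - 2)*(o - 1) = o^4 - 14*o^3 + 59*o^2 - 94*o + 48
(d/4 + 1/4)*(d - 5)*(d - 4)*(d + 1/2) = d^4/4 - 15*d^3/8 + 7*d^2/4 + 51*d/8 + 5/2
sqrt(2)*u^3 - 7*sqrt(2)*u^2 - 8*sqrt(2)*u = u*(u - 8)*(sqrt(2)*u + sqrt(2))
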